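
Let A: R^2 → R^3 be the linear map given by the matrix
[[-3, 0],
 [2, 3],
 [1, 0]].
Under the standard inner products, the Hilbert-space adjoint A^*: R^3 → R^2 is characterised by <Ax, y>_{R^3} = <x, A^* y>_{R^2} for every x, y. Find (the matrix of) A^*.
A^* = A^T =
[[-3, 2, 1],
 [0, 3, 0]]

For real matrices with standard dot products, the defining identity <Ax, y> = <x, A^* y> gives (Ax)^T y = x^T (A^*) y, i.e. x^T A^T y = x^T (A^*) y. Since this holds for all x, y, we must have A^* = A^T. Therefore
A^* =
[[-3, 2, 1],
 [0, 3, 0]].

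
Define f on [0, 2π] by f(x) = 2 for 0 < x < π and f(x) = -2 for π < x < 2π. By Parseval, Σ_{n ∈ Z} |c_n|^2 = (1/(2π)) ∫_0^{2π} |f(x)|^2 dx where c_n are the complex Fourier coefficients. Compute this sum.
Σ |c_n|^2 = 4

Parseval equates the L^2 energy of f (normalised by 1/(2π)) with the ℓ^2 sum of its Fourier coefficients: (1/(2π)) ∫_0^{2π} |f|^2 = Σ |c_n|^2.
Compute the left side: (1/(2π)) [∫_0^π 2^2 dx + ∫_π^{2π} (-2)^2 dx] = (1/(2π)) · (4π + 4π) = (4 + 4)/2 = 4.
So Σ_{n ∈ Z} |c_n|^2 = 4.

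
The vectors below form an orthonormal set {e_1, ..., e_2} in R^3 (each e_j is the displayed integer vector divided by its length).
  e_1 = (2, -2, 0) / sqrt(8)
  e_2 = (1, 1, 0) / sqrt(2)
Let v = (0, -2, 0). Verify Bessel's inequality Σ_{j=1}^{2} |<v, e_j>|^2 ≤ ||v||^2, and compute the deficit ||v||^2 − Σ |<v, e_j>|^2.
Σ |<v, e_j>|^2 = 4; ||v||^2 = 4; deficit = 0

Write each e_j = u_j / sqrt(<u_j, u_j>) where u_j is the displayed integer vector. Then <v, e_j> = <v, u_j> / sqrt(<u_j, u_j>), so |<v, e_j>|^2 = <v, u_j>^2 / <u_j, u_j>.
Coefficients: <v, e_1> = 4/sqrt(8), <v, e_2> = -2/sqrt(2).
Square and sum: Σ |<v, e_j>|^2 = 4.
Compute ||v||^2 = v·v = 4.
Deficit = 4 − 4 = 0 ≥ 0, confirming Bessel's inequality. (The deficit equals ||v − Σ <v,e_j> e_j||^2, the squared distance from v to span{e_j}.)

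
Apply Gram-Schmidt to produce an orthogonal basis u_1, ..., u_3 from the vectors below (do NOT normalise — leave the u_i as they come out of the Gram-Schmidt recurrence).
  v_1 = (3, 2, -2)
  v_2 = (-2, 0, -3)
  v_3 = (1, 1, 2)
Orthogonal basis:
  u_1 = (3, 2, -2)
  u_2 = (-2, 0, -3)
  u_3 = (-90/221, 15/17, 60/221)

Apply the Gram-Schmidt recurrence
  u_1 = v_1
  u_i = v_i − Σ_{j<i} ((v_i · u_j) / (u_j · u_j)) · u_j.

Step by step this gives:
  u_1 = (3, 2, -2)
  u_2 = (-2, 0, -3)
  u_3 = (-90/221, 15/17, 60/221)

Orthogonality check:
  u_2 · u_1 = 0 (should be 0)
  u_3 · u_1 = 0 (should be 0)
  u_3 · u_2 = 0 (should be 0)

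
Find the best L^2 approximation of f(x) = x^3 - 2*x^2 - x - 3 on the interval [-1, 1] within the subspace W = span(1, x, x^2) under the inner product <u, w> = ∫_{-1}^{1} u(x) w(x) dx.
g(x) = -2*x^2 - 2*x/5 - 3

The best approximation g ∈ W is the orthogonal projection of f onto W. Writing g = a_0 + a_1 x + a_2 x^2, the coefficients solve the normal equations G · a = b where
  G_{ij} = <φ_i, φ_j> and b_i = <f, φ_i>, with φ_0 = 1, φ_1 = x, φ_2 = x^2.
G =
  [2, 0, 2/3]
  [0, 2/3, 0]
  [2/3, 0, 2/5],
b = (-22/3, -4/15, -14/5).
Solving gives a_0 = -3, a_1 = -2/5, a_2 = -2, so
  g(x) = -2*x^2 - 2*x/5 - 3.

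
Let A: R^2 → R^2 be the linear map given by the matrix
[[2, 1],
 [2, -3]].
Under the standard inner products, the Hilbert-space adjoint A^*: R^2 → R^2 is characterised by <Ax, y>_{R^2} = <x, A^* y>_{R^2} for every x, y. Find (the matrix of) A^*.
A^* = A^T =
[[2, 2],
 [1, -3]]

For real matrices with standard dot products, the defining identity <Ax, y> = <x, A^* y> gives (Ax)^T y = x^T (A^*) y, i.e. x^T A^T y = x^T (A^*) y. Since this holds for all x, y, we must have A^* = A^T. Therefore
A^* =
[[2, 2],
 [1, -3]].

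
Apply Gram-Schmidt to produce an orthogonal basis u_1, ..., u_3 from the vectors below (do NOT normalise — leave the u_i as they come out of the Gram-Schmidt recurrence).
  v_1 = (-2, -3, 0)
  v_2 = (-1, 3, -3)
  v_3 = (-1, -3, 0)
Orthogonal basis:
  u_1 = (-2, -3, 0)
  u_2 = (-27/13, 18/13, -3)
  u_3 = (9/22, -3/11, -9/22)

Apply the Gram-Schmidt recurrence
  u_1 = v_1
  u_i = v_i − Σ_{j<i} ((v_i · u_j) / (u_j · u_j)) · u_j.

Step by step this gives:
  u_1 = (-2, -3, 0)
  u_2 = (-27/13, 18/13, -3)
  u_3 = (9/22, -3/11, -9/22)

Orthogonality check:
  u_2 · u_1 = 0 (should be 0)
  u_3 · u_1 = 0 (should be 0)
  u_3 · u_2 = 0 (should be 0)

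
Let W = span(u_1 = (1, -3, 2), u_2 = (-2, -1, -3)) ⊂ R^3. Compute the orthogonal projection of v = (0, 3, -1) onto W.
proj_W(v) = (-44/171, 517/171, -143/171)

Set up U = [u_1 | ... | u_2] ∈ R^(3×2). The projector onto W = col(U) is P = U (U^T U)^(-1) U^T.
Compute U^T U =
  [14, -5]
  [-5, 14],
and U^T v = (-11, 0).
Solve U^T U · c = U^T v for the coefficients: c = (-154/171, -55/171). The projection is proj_W(v) = U c.
Check: (v - proj_W(v)) · u_1 = 0  (should be 0).
Check: (v - proj_W(v)) · u_2 = 0  (should be 0).
Result: proj_W(v) = (-44/171, 517/171, -143/171).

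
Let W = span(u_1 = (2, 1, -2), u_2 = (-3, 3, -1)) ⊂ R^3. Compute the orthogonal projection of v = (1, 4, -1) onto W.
proj_W(v) = (3/17, 228/85, -211/85)

Set up U = [u_1 | ... | u_2] ∈ R^(3×2). The projector onto W = col(U) is P = U (U^T U)^(-1) U^T.
Compute U^T U =
  [9, -1]
  [-1, 19],
and U^T v = (8, 10).
Solve U^T U · c = U^T v for the coefficients: c = (81/85, 49/85). The projection is proj_W(v) = U c.
Check: (v - proj_W(v)) · u_1 = 0  (should be 0).
Check: (v - proj_W(v)) · u_2 = 0  (should be 0).
Result: proj_W(v) = (3/17, 228/85, -211/85).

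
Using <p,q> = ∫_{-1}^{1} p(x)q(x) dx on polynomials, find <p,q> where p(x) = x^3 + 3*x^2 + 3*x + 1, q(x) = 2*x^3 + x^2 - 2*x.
<p,q> = 4/105

Expand the product: p(x)·q(x) = 2*x^6 + 7*x^5 + 7*x^4 - x^3 - 5*x^2 - 2*x.
∫_{-1}^{1} of each monomial x^k gives [2/(k+1) if k even, 0 if k odd]. Integrating term-by-term (or equivalently evaluating the antiderivative F(x) = 2*x^7/7 + 7*x^6/6 + 7*x^5/5 - x^4/4 - 5*x^3/3 - x^2 at the endpoints):
  F(1) − F(−1) = -9/140 − (-43/420) = 4/105.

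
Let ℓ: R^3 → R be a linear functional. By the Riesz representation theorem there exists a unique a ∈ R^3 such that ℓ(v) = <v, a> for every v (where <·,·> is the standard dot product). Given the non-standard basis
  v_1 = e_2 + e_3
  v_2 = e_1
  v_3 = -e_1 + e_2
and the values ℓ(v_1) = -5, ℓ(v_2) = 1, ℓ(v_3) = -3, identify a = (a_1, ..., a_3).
a = (1, -2, -3)

Write a = (a_1, ..., a_3) in the standard basis. For each basis vector v_i, ℓ(v_i) = <v_i, a> is a linear equation in the a_j's. Collect the n equations into a matrix system V a = ℓ, where row i of V is v_i (expressed in the standard basis). Since V is invertible (lower-triangular with 1s on the diagonal, up to permutation), solve by back-substitution:
  V =
[[0, 1, 1],
 [1, 0, 0],
 [-1, 1, 0]]
  V a = (-5, 1, -3)
Solving gives a = (1, -2, -3).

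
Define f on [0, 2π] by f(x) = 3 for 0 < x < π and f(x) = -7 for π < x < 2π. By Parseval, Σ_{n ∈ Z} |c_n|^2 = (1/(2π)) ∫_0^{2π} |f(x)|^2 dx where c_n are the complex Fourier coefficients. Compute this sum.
Σ |c_n|^2 = 29

Parseval equates the L^2 energy of f (normalised by 1/(2π)) with the ℓ^2 sum of its Fourier coefficients: (1/(2π)) ∫_0^{2π} |f|^2 = Σ |c_n|^2.
Compute the left side: (1/(2π)) [∫_0^π 3^2 dx + ∫_π^{2π} (-7)^2 dx] = (1/(2π)) · (9π + 49π) = (9 + 49)/2 = 29.
So Σ_{n ∈ Z} |c_n|^2 = 29.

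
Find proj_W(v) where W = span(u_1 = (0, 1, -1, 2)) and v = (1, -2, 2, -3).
proj_W(v) = (0, -5/3, 5/3, -10/3)

Set up U = [u_1 | ... | u_1] ∈ R^(4×1). The projector onto W = col(U) is P = U (U^T U)^(-1) U^T.
Compute U^T U =
  [6],
and U^T v = (-10).
Solve U^T U · c = U^T v for the coefficients: c = (-5/3). The projection is proj_W(v) = U c.
Check: (v - proj_W(v)) · u_1 = 0  (should be 0).
Result: proj_W(v) = (0, -5/3, 5/3, -10/3).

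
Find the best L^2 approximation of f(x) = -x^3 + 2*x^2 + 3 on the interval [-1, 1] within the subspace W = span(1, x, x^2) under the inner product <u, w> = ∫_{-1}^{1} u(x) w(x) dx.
g(x) = 2*x^2 - 3*x/5 + 3

The best approximation g ∈ W is the orthogonal projection of f onto W. Writing g = a_0 + a_1 x + a_2 x^2, the coefficients solve the normal equations G · a = b where
  G_{ij} = <φ_i, φ_j> and b_i = <f, φ_i>, with φ_0 = 1, φ_1 = x, φ_2 = x^2.
G =
  [2, 0, 2/3]
  [0, 2/3, 0]
  [2/3, 0, 2/5],
b = (22/3, -2/5, 14/5).
Solving gives a_0 = 3, a_1 = -3/5, a_2 = 2, so
  g(x) = 2*x^2 - 3*x/5 + 3.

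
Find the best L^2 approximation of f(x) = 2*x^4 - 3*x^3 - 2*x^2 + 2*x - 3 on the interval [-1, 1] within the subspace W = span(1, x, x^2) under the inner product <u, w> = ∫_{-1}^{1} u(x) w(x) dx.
g(x) = -2*x^2/7 + x/5 - 111/35

The best approximation g ∈ W is the orthogonal projection of f onto W. Writing g = a_0 + a_1 x + a_2 x^2, the coefficients solve the normal equations G · a = b where
  G_{ij} = <φ_i, φ_j> and b_i = <f, φ_i>, with φ_0 = 1, φ_1 = x, φ_2 = x^2.
G =
  [2, 0, 2/3]
  [0, 2/3, 0]
  [2/3, 0, 2/5],
b = (-98/15, 2/15, -78/35).
Solving gives a_0 = -111/35, a_1 = 1/5, a_2 = -2/7, so
  g(x) = -2*x^2/7 + x/5 - 111/35.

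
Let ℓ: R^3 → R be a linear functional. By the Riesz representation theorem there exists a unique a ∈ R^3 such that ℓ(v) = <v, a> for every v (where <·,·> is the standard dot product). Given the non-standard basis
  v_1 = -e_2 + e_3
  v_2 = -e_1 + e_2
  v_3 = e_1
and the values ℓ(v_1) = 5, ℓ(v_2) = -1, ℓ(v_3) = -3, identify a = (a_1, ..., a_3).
a = (-3, -4, 1)

Write a = (a_1, ..., a_3) in the standard basis. For each basis vector v_i, ℓ(v_i) = <v_i, a> is a linear equation in the a_j's. Collect the n equations into a matrix system V a = ℓ, where row i of V is v_i (expressed in the standard basis). Since V is invertible (lower-triangular with 1s on the diagonal, up to permutation), solve by back-substitution:
  V =
[[0, -1, 1],
 [-1, 1, 0],
 [1, 0, 0]]
  V a = (5, -1, -3)
Solving gives a = (-3, -4, 1).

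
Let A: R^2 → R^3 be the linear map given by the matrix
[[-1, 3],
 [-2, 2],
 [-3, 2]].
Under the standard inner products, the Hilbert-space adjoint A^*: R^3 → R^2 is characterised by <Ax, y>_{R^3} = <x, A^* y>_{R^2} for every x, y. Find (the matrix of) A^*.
A^* = A^T =
[[-1, -2, -3],
 [3, 2, 2]]

For real matrices with standard dot products, the defining identity <Ax, y> = <x, A^* y> gives (Ax)^T y = x^T (A^*) y, i.e. x^T A^T y = x^T (A^*) y. Since this holds for all x, y, we must have A^* = A^T. Therefore
A^* =
[[-1, -2, -3],
 [3, 2, 2]].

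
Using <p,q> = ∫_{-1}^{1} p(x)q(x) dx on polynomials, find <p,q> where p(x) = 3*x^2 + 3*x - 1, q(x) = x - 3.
<p,q> = 2

Expand the product: p(x)·q(x) = 3*x^3 - 6*x^2 - 10*x + 3.
∫_{-1}^{1} of each monomial x^k gives [2/(k+1) if k even, 0 if k odd]. Integrating term-by-term (or equivalently evaluating the antiderivative F(x) = 3*x^4/4 - 2*x^3 - 5*x^2 + 3*x at the endpoints):
  F(1) − F(−1) = -13/4 − (-21/4) = 2.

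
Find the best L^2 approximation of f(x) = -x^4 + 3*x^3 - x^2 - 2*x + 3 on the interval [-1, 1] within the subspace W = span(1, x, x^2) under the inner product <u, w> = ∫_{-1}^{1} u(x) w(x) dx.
g(x) = -13*x^2/7 - x/5 + 108/35

The best approximation g ∈ W is the orthogonal projection of f onto W. Writing g = a_0 + a_1 x + a_2 x^2, the coefficients solve the normal equations G · a = b where
  G_{ij} = <φ_i, φ_j> and b_i = <f, φ_i>, with φ_0 = 1, φ_1 = x, φ_2 = x^2.
G =
  [2, 0, 2/3]
  [0, 2/3, 0]
  [2/3, 0, 2/5],
b = (74/15, -2/15, 46/35).
Solving gives a_0 = 108/35, a_1 = -1/5, a_2 = -13/7, so
  g(x) = -13*x^2/7 - x/5 + 108/35.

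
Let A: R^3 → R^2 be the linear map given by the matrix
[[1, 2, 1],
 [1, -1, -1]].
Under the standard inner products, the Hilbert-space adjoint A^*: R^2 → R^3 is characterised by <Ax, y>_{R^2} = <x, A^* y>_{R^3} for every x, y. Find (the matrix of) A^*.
A^* = A^T =
[[1, 1],
 [2, -1],
 [1, -1]]

For real matrices with standard dot products, the defining identity <Ax, y> = <x, A^* y> gives (Ax)^T y = x^T (A^*) y, i.e. x^T A^T y = x^T (A^*) y. Since this holds for all x, y, we must have A^* = A^T. Therefore
A^* =
[[1, 1],
 [2, -1],
 [1, -1]].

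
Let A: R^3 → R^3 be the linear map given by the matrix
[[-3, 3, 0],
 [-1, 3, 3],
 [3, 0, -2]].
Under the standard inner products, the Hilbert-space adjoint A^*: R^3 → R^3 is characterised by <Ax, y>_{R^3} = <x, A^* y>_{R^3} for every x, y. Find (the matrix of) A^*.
A^* = A^T =
[[-3, -1, 3],
 [3, 3, 0],
 [0, 3, -2]]

For real matrices with standard dot products, the defining identity <Ax, y> = <x, A^* y> gives (Ax)^T y = x^T (A^*) y, i.e. x^T A^T y = x^T (A^*) y. Since this holds for all x, y, we must have A^* = A^T. Therefore
A^* =
[[-3, -1, 3],
 [3, 3, 0],
 [0, 3, -2]].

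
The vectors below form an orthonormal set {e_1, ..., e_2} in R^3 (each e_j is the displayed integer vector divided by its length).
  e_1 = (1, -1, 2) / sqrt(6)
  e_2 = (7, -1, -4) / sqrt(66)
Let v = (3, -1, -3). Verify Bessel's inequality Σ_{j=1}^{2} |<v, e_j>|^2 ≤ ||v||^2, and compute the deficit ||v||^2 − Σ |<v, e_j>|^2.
Σ |<v, e_j>|^2 = 200/11; ||v||^2 = 19; deficit = 9/11

Write each e_j = u_j / sqrt(<u_j, u_j>) where u_j is the displayed integer vector. Then <v, e_j> = <v, u_j> / sqrt(<u_j, u_j>), so |<v, e_j>|^2 = <v, u_j>^2 / <u_j, u_j>.
Coefficients: <v, e_1> = -2/sqrt(6), <v, e_2> = 34/sqrt(66).
Square and sum: Σ |<v, e_j>|^2 = 200/11.
Compute ||v||^2 = v·v = 19.
Deficit = 19 − 200/11 = 9/11 ≥ 0, confirming Bessel's inequality. (The deficit equals ||v − Σ <v,e_j> e_j||^2, the squared distance from v to span{e_j}.)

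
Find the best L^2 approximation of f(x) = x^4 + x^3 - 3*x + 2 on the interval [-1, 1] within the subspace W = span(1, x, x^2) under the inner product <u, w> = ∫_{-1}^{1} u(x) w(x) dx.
g(x) = 6*x^2/7 - 12*x/5 + 67/35

The best approximation g ∈ W is the orthogonal projection of f onto W. Writing g = a_0 + a_1 x + a_2 x^2, the coefficients solve the normal equations G · a = b where
  G_{ij} = <φ_i, φ_j> and b_i = <f, φ_i>, with φ_0 = 1, φ_1 = x, φ_2 = x^2.
G =
  [2, 0, 2/3]
  [0, 2/3, 0]
  [2/3, 0, 2/5],
b = (22/5, -8/5, 34/21).
Solving gives a_0 = 67/35, a_1 = -12/5, a_2 = 6/7, so
  g(x) = 6*x^2/7 - 12*x/5 + 67/35.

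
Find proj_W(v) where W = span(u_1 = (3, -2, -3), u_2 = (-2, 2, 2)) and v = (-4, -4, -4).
proj_W(v) = (0, -4, 0)

Set up U = [u_1 | ... | u_2] ∈ R^(3×2). The projector onto W = col(U) is P = U (U^T U)^(-1) U^T.
Compute U^T U =
  [22, -16]
  [-16, 12],
and U^T v = (8, -8).
Solve U^T U · c = U^T v for the coefficients: c = (-4, -6). The projection is proj_W(v) = U c.
Check: (v - proj_W(v)) · u_1 = 0  (should be 0).
Check: (v - proj_W(v)) · u_2 = 0  (should be 0).
Result: proj_W(v) = (0, -4, 0).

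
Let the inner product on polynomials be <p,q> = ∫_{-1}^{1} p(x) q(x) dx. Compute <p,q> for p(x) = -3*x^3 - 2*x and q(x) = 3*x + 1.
<p,q> = -38/5

Expand the product: p(x)·q(x) = -9*x^4 - 3*x^3 - 6*x^2 - 2*x.
∫_{-1}^{1} of each monomial x^k gives [2/(k+1) if k even, 0 if k odd]. Integrating term-by-term (or equivalently evaluating the antiderivative F(x) = -9*x^5/5 - 3*x^4/4 - 2*x^3 - x^2 at the endpoints):
  F(1) − F(−1) = -111/20 − (41/20) = -38/5.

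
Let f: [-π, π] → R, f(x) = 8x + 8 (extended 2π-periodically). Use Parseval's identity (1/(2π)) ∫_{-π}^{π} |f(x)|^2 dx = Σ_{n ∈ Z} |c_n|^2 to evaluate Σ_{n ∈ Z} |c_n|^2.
Σ |c_n|^2 = 64π^2/3 + 64

Expand and integrate term by term over [-π, π]:
  ∫ (8x)^2 dx = 64·(2π^3/3); ∫ 2·8·(8)·x dx = 0 (odd integrand); ∫ 8^2 dx = 64·2π.
So (1/(2π)) ∫_{-π}^{π} (8x + 8)^2 dx = 64π^2/3 + 64 = 64π^2/3 + 64.
Parseval ⇒ Σ |c_n|^2 = 64π^2/3 + 64.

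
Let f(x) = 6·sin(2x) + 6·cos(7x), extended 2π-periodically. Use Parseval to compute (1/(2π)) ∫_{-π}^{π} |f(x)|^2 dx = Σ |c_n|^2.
Σ |c_n|^2 = 36

Expand |f|^2 and use orthogonality of {sin(nx), cos(mx)} on [-π, π]:
  ∫_{-π}^{π} sin(nx)^2 dx = π, ∫ cos(mx)^2 dx = π, and cross terms integrate to 0.
So ∫_{-π}^{π} f(x)^2 dx = 6^2 · π + 6^2 · π = (36 + 36)π.
Divide by 2π: (36 + 36)/2 = 36.
By Parseval, this equals Σ |c_n|^2.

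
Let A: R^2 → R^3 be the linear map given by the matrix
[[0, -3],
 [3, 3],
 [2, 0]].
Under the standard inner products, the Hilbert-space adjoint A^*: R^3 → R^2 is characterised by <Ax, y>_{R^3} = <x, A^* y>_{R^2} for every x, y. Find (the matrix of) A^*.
A^* = A^T =
[[0, 3, 2],
 [-3, 3, 0]]

For real matrices with standard dot products, the defining identity <Ax, y> = <x, A^* y> gives (Ax)^T y = x^T (A^*) y, i.e. x^T A^T y = x^T (A^*) y. Since this holds for all x, y, we must have A^* = A^T. Therefore
A^* =
[[0, 3, 2],
 [-3, 3, 0]].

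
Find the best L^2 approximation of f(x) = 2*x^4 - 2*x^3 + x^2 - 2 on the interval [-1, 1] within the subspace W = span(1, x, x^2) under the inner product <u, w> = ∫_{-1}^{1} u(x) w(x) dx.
g(x) = 19*x^2/7 - 6*x/5 - 76/35

The best approximation g ∈ W is the orthogonal projection of f onto W. Writing g = a_0 + a_1 x + a_2 x^2, the coefficients solve the normal equations G · a = b where
  G_{ij} = <φ_i, φ_j> and b_i = <f, φ_i>, with φ_0 = 1, φ_1 = x, φ_2 = x^2.
G =
  [2, 0, 2/3]
  [0, 2/3, 0]
  [2/3, 0, 2/5],
b = (-38/15, -4/5, -38/105).
Solving gives a_0 = -76/35, a_1 = -6/5, a_2 = 19/7, so
  g(x) = 19*x^2/7 - 6*x/5 - 76/35.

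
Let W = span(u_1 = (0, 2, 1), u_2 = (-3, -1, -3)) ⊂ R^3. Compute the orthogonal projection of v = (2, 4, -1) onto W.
proj_W(v) = (0, 14/5, 7/5)

Set up U = [u_1 | ... | u_2] ∈ R^(3×2). The projector onto W = col(U) is P = U (U^T U)^(-1) U^T.
Compute U^T U =
  [5, -5]
  [-5, 19],
and U^T v = (7, -7).
Solve U^T U · c = U^T v for the coefficients: c = (7/5, 0). The projection is proj_W(v) = U c.
Check: (v - proj_W(v)) · u_1 = 0  (should be 0).
Check: (v - proj_W(v)) · u_2 = 0  (should be 0).
Result: proj_W(v) = (0, 14/5, 7/5).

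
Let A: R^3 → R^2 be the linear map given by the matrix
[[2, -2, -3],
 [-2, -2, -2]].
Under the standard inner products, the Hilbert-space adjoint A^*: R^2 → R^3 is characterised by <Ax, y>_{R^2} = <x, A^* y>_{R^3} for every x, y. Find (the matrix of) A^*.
A^* = A^T =
[[2, -2],
 [-2, -2],
 [-3, -2]]

For real matrices with standard dot products, the defining identity <Ax, y> = <x, A^* y> gives (Ax)^T y = x^T (A^*) y, i.e. x^T A^T y = x^T (A^*) y. Since this holds for all x, y, we must have A^* = A^T. Therefore
A^* =
[[2, -2],
 [-2, -2],
 [-3, -2]].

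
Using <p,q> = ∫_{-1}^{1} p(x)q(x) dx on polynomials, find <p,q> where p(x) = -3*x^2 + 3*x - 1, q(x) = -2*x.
<p,q> = -4

Expand the product: p(x)·q(x) = 6*x^3 - 6*x^2 + 2*x.
∫_{-1}^{1} of each monomial x^k gives [2/(k+1) if k even, 0 if k odd]. Integrating term-by-term (or equivalently evaluating the antiderivative F(x) = 3*x^4/2 - 2*x^3 + x^2 at the endpoints):
  F(1) − F(−1) = 1/2 − (9/2) = -4.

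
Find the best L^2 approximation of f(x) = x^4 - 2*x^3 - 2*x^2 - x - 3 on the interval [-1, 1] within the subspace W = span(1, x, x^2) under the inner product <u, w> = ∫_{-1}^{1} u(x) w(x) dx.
g(x) = -8*x^2/7 - 11*x/5 - 108/35

The best approximation g ∈ W is the orthogonal projection of f onto W. Writing g = a_0 + a_1 x + a_2 x^2, the coefficients solve the normal equations G · a = b where
  G_{ij} = <φ_i, φ_j> and b_i = <f, φ_i>, with φ_0 = 1, φ_1 = x, φ_2 = x^2.
G =
  [2, 0, 2/3]
  [0, 2/3, 0]
  [2/3, 0, 2/5],
b = (-104/15, -22/15, -88/35).
Solving gives a_0 = -108/35, a_1 = -11/5, a_2 = -8/7, so
  g(x) = -8*x^2/7 - 11*x/5 - 108/35.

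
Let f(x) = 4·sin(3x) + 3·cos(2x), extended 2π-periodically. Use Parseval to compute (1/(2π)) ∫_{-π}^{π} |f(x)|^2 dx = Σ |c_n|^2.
Σ |c_n|^2 = 25/2

Expand |f|^2 and use orthogonality of {sin(nx), cos(mx)} on [-π, π]:
  ∫_{-π}^{π} sin(nx)^2 dx = π, ∫ cos(mx)^2 dx = π, and cross terms integrate to 0.
So ∫_{-π}^{π} f(x)^2 dx = 4^2 · π + 3^2 · π = (16 + 9)π.
Divide by 2π: (16 + 9)/2 = 25/2.
By Parseval, this equals Σ |c_n|^2.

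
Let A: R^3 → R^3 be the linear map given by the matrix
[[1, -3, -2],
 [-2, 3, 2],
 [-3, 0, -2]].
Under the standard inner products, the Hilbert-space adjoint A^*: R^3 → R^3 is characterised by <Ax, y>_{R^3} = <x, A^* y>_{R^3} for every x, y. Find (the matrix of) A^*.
A^* = A^T =
[[1, -2, -3],
 [-3, 3, 0],
 [-2, 2, -2]]

For real matrices with standard dot products, the defining identity <Ax, y> = <x, A^* y> gives (Ax)^T y = x^T (A^*) y, i.e. x^T A^T y = x^T (A^*) y. Since this holds for all x, y, we must have A^* = A^T. Therefore
A^* =
[[1, -2, -3],
 [-3, 3, 0],
 [-2, 2, -2]].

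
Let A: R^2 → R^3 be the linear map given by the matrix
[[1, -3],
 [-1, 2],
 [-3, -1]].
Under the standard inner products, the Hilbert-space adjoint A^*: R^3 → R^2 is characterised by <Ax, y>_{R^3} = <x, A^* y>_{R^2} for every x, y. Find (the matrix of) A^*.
A^* = A^T =
[[1, -1, -3],
 [-3, 2, -1]]

For real matrices with standard dot products, the defining identity <Ax, y> = <x, A^* y> gives (Ax)^T y = x^T (A^*) y, i.e. x^T A^T y = x^T (A^*) y. Since this holds for all x, y, we must have A^* = A^T. Therefore
A^* =
[[1, -1, -3],
 [-3, 2, -1]].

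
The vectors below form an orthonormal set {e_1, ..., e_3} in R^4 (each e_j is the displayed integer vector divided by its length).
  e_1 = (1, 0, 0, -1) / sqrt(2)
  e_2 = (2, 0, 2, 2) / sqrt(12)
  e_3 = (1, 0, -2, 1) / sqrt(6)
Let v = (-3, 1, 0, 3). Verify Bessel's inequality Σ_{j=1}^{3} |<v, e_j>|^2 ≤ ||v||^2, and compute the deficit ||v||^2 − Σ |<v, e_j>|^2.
Σ |<v, e_j>|^2 = 18; ||v||^2 = 19; deficit = 1

Write each e_j = u_j / sqrt(<u_j, u_j>) where u_j is the displayed integer vector. Then <v, e_j> = <v, u_j> / sqrt(<u_j, u_j>), so |<v, e_j>|^2 = <v, u_j>^2 / <u_j, u_j>.
Coefficients: <v, e_1> = -6/sqrt(2), <v, e_2> = 0/sqrt(12), <v, e_3> = 0/sqrt(6).
Square and sum: Σ |<v, e_j>|^2 = 18.
Compute ||v||^2 = v·v = 19.
Deficit = 19 − 18 = 1 ≥ 0, confirming Bessel's inequality. (The deficit equals ||v − Σ <v,e_j> e_j||^2, the squared distance from v to span{e_j}.)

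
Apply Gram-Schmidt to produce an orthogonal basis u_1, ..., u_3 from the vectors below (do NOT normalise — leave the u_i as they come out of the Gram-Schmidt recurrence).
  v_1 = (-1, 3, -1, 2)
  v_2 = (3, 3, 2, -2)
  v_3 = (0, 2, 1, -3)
Orthogonal basis:
  u_1 = (-1, 3, -1, 2)
  u_2 = (3, 3, 2, -2)
  u_3 = (-328/195, 38/65, -28/195, -349/195)

Apply the Gram-Schmidt recurrence
  u_1 = v_1
  u_i = v_i − Σ_{j<i} ((v_i · u_j) / (u_j · u_j)) · u_j.

Step by step this gives:
  u_1 = (-1, 3, -1, 2)
  u_2 = (3, 3, 2, -2)
  u_3 = (-328/195, 38/65, -28/195, -349/195)

Orthogonality check:
  u_2 · u_1 = 0 (should be 0)
  u_3 · u_1 = 0 (should be 0)
  u_3 · u_2 = 0 (should be 0)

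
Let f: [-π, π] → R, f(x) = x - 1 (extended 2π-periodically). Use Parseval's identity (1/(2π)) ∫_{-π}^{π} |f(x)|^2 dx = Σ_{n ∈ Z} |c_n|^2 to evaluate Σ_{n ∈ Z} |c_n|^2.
Σ |c_n|^2 = π^2/3 + 1

Expand and integrate term by term over [-π, π]:
  ∫ (x)^2 dx = 1·(2π^3/3); ∫ 2·1·(-1)·x dx = 0 (odd integrand); ∫ (-1)^2 dx = 1·2π.
So (1/(2π)) ∫_{-π}^{π} (x - 1)^2 dx = 1π^2/3 + 1 = π^2/3 + 1.
Parseval ⇒ Σ |c_n|^2 = π^2/3 + 1.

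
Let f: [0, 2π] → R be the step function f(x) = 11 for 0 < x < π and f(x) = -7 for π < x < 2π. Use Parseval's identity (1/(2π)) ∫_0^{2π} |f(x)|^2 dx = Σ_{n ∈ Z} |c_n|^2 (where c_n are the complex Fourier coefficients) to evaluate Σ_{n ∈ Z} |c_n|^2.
Σ |c_n|^2 = 85

Parseval equates the L^2 energy of f (normalised by 1/(2π)) with the ℓ^2 sum of its Fourier coefficients: (1/(2π)) ∫_0^{2π} |f|^2 = Σ |c_n|^2.
Compute the left side: (1/(2π)) [∫_0^π 11^2 dx + ∫_π^{2π} (-7)^2 dx] = (1/(2π)) · (121π + 49π) = (121 + 49)/2 = 85.
So Σ_{n ∈ Z} |c_n|^2 = 85.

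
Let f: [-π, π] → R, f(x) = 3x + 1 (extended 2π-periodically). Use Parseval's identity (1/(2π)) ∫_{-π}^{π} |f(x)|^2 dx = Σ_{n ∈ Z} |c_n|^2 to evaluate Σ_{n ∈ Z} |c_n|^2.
Σ |c_n|^2 = 3π^2 + 1

Expand and integrate term by term over [-π, π]:
  ∫ (3x)^2 dx = 9·(2π^3/3); ∫ 2·3·(1)·x dx = 0 (odd integrand); ∫ 1^2 dx = 1·2π.
So (1/(2π)) ∫_{-π}^{π} (3x + 1)^2 dx = 9π^2/3 + 1 = 3π^2 + 1.
Parseval ⇒ Σ |c_n|^2 = 3π^2 + 1.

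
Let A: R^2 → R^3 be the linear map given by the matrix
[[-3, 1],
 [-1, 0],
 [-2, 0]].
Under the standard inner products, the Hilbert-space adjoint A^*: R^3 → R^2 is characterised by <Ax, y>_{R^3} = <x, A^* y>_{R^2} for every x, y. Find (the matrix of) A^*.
A^* = A^T =
[[-3, -1, -2],
 [1, 0, 0]]

For real matrices with standard dot products, the defining identity <Ax, y> = <x, A^* y> gives (Ax)^T y = x^T (A^*) y, i.e. x^T A^T y = x^T (A^*) y. Since this holds for all x, y, we must have A^* = A^T. Therefore
A^* =
[[-3, -1, -2],
 [1, 0, 0]].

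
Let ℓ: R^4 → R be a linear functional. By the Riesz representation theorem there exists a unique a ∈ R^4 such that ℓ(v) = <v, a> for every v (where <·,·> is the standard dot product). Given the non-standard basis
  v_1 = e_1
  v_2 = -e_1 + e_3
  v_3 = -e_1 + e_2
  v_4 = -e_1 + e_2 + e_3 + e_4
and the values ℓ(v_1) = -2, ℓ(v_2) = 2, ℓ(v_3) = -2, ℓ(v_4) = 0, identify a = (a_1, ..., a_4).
a = (-2, -4, 0, 2)

Write a = (a_1, ..., a_4) in the standard basis. For each basis vector v_i, ℓ(v_i) = <v_i, a> is a linear equation in the a_j's. Collect the n equations into a matrix system V a = ℓ, where row i of V is v_i (expressed in the standard basis). Since V is invertible (lower-triangular with 1s on the diagonal, up to permutation), solve by back-substitution:
  V =
[[1, 0, 0, 0],
 [-1, 0, 1, 0],
 [-1, 1, 0, 0],
 [-1, 1, 1, 1]]
  V a = (-2, 2, -2, 0)
Solving gives a = (-2, -4, 0, 2).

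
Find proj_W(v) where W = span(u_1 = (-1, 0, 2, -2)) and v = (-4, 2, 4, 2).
proj_W(v) = (-8/9, 0, 16/9, -16/9)

Set up U = [u_1 | ... | u_1] ∈ R^(4×1). The projector onto W = col(U) is P = U (U^T U)^(-1) U^T.
Compute U^T U =
  [9],
and U^T v = (8).
Solve U^T U · c = U^T v for the coefficients: c = (8/9). The projection is proj_W(v) = U c.
Check: (v - proj_W(v)) · u_1 = 0  (should be 0).
Result: proj_W(v) = (-8/9, 0, 16/9, -16/9).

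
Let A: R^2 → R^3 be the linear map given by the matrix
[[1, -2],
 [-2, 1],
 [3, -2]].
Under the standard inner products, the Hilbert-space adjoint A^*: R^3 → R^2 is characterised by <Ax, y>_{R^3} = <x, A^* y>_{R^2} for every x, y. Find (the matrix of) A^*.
A^* = A^T =
[[1, -2, 3],
 [-2, 1, -2]]

For real matrices with standard dot products, the defining identity <Ax, y> = <x, A^* y> gives (Ax)^T y = x^T (A^*) y, i.e. x^T A^T y = x^T (A^*) y. Since this holds for all x, y, we must have A^* = A^T. Therefore
A^* =
[[1, -2, 3],
 [-2, 1, -2]].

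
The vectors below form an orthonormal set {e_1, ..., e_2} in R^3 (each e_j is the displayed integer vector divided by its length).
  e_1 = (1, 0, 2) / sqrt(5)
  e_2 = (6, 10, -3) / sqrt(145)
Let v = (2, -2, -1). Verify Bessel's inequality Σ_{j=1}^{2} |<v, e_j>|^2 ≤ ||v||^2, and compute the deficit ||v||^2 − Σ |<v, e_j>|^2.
Σ |<v, e_j>|^2 = 5/29; ||v||^2 = 9; deficit = 256/29

Write each e_j = u_j / sqrt(<u_j, u_j>) where u_j is the displayed integer vector. Then <v, e_j> = <v, u_j> / sqrt(<u_j, u_j>), so |<v, e_j>|^2 = <v, u_j>^2 / <u_j, u_j>.
Coefficients: <v, e_1> = 0/sqrt(5), <v, e_2> = -5/sqrt(145).
Square and sum: Σ |<v, e_j>|^2 = 5/29.
Compute ||v||^2 = v·v = 9.
Deficit = 9 − 5/29 = 256/29 ≥ 0, confirming Bessel's inequality. (The deficit equals ||v − Σ <v,e_j> e_j||^2, the squared distance from v to span{e_j}.)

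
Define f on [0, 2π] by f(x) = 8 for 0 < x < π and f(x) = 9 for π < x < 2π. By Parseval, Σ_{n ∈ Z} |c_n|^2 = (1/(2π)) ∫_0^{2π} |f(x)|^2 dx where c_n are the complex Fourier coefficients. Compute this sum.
Σ |c_n|^2 = 145/2

Parseval equates the L^2 energy of f (normalised by 1/(2π)) with the ℓ^2 sum of its Fourier coefficients: (1/(2π)) ∫_0^{2π} |f|^2 = Σ |c_n|^2.
Compute the left side: (1/(2π)) [∫_0^π 8^2 dx + ∫_π^{2π} 9^2 dx] = (1/(2π)) · (64π + 81π) = (64 + 81)/2 = 145/2.
So Σ_{n ∈ Z} |c_n|^2 = 145/2.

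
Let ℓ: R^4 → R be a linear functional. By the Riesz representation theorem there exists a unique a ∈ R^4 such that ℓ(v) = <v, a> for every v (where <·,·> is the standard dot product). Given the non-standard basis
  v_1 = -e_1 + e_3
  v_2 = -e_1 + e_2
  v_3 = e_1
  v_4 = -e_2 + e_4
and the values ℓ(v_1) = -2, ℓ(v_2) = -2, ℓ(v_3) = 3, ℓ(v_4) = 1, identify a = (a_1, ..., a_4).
a = (3, 1, 1, 2)

Write a = (a_1, ..., a_4) in the standard basis. For each basis vector v_i, ℓ(v_i) = <v_i, a> is a linear equation in the a_j's. Collect the n equations into a matrix system V a = ℓ, where row i of V is v_i (expressed in the standard basis). Since V is invertible (lower-triangular with 1s on the diagonal, up to permutation), solve by back-substitution:
  V =
[[-1, 0, 1, 0],
 [-1, 1, 0, 0],
 [1, 0, 0, 0],
 [0, -1, 0, 1]]
  V a = (-2, -2, 3, 1)
Solving gives a = (3, 1, 1, 2).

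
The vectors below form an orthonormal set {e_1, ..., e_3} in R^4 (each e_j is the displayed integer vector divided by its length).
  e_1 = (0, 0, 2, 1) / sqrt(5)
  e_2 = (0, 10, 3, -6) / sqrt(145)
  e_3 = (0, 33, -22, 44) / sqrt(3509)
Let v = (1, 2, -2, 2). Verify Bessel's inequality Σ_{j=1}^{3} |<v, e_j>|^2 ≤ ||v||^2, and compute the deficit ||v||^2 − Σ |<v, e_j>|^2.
Σ |<v, e_j>|^2 = 12; ||v||^2 = 13; deficit = 1

Write each e_j = u_j / sqrt(<u_j, u_j>) where u_j is the displayed integer vector. Then <v, e_j> = <v, u_j> / sqrt(<u_j, u_j>), so |<v, e_j>|^2 = <v, u_j>^2 / <u_j, u_j>.
Coefficients: <v, e_1> = -2/sqrt(5), <v, e_2> = 2/sqrt(145), <v, e_3> = 198/sqrt(3509).
Square and sum: Σ |<v, e_j>|^2 = 12.
Compute ||v||^2 = v·v = 13.
Deficit = 13 − 12 = 1 ≥ 0, confirming Bessel's inequality. (The deficit equals ||v − Σ <v,e_j> e_j||^2, the squared distance from v to span{e_j}.)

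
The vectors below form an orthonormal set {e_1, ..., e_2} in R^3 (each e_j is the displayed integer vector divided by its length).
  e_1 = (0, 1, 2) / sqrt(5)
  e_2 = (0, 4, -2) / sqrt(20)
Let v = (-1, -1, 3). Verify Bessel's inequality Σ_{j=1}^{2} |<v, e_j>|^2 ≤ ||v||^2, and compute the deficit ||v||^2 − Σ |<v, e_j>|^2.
Σ |<v, e_j>|^2 = 10; ||v||^2 = 11; deficit = 1

Write each e_j = u_j / sqrt(<u_j, u_j>) where u_j is the displayed integer vector. Then <v, e_j> = <v, u_j> / sqrt(<u_j, u_j>), so |<v, e_j>|^2 = <v, u_j>^2 / <u_j, u_j>.
Coefficients: <v, e_1> = 5/sqrt(5), <v, e_2> = -10/sqrt(20).
Square and sum: Σ |<v, e_j>|^2 = 10.
Compute ||v||^2 = v·v = 11.
Deficit = 11 − 10 = 1 ≥ 0, confirming Bessel's inequality. (The deficit equals ||v − Σ <v,e_j> e_j||^2, the squared distance from v to span{e_j}.)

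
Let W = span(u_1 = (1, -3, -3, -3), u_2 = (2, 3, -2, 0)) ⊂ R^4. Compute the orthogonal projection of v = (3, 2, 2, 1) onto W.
proj_W(v) = (12/25, 1224/475, 164/475, 588/475)

Set up U = [u_1 | ... | u_2] ∈ R^(4×2). The projector onto W = col(U) is P = U (U^T U)^(-1) U^T.
Compute U^T U =
  [28, -1]
  [-1, 17],
and U^T v = (-12, 8).
Solve U^T U · c = U^T v for the coefficients: c = (-196/475, 212/475). The projection is proj_W(v) = U c.
Check: (v - proj_W(v)) · u_1 = 0  (should be 0).
Check: (v - proj_W(v)) · u_2 = 0  (should be 0).
Result: proj_W(v) = (12/25, 1224/475, 164/475, 588/475).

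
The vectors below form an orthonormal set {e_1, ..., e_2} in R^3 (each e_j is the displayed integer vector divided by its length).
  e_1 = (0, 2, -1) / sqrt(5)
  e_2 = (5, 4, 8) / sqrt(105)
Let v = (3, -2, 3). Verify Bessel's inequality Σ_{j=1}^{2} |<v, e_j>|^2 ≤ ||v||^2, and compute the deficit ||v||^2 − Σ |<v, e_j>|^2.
Σ |<v, e_j>|^2 = 398/21; ||v||^2 = 22; deficit = 64/21

Write each e_j = u_j / sqrt(<u_j, u_j>) where u_j is the displayed integer vector. Then <v, e_j> = <v, u_j> / sqrt(<u_j, u_j>), so |<v, e_j>|^2 = <v, u_j>^2 / <u_j, u_j>.
Coefficients: <v, e_1> = -7/sqrt(5), <v, e_2> = 31/sqrt(105).
Square and sum: Σ |<v, e_j>|^2 = 398/21.
Compute ||v||^2 = v·v = 22.
Deficit = 22 − 398/21 = 64/21 ≥ 0, confirming Bessel's inequality. (The deficit equals ||v − Σ <v,e_j> e_j||^2, the squared distance from v to span{e_j}.)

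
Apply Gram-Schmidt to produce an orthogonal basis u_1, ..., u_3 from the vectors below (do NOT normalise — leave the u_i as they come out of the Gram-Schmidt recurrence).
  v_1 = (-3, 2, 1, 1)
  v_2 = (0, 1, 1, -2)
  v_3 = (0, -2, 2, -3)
Orthogonal basis:
  u_1 = (-3, 2, 1, 1)
  u_2 = (1/5, 13/15, 14/15, -31/15)
  u_3 = (-108/89, -201/89, 119/89, -41/89)

Apply the Gram-Schmidt recurrence
  u_1 = v_1
  u_i = v_i − Σ_{j<i} ((v_i · u_j) / (u_j · u_j)) · u_j.

Step by step this gives:
  u_1 = (-3, 2, 1, 1)
  u_2 = (1/5, 13/15, 14/15, -31/15)
  u_3 = (-108/89, -201/89, 119/89, -41/89)

Orthogonality check:
  u_2 · u_1 = 0 (should be 0)
  u_3 · u_1 = 0 (should be 0)
  u_3 · u_2 = 0 (should be 0)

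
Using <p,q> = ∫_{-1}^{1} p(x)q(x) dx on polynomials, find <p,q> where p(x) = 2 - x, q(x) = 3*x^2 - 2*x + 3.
<p,q> = 52/3

Expand the product: p(x)·q(x) = -3*x^3 + 8*x^2 - 7*x + 6.
∫_{-1}^{1} of each monomial x^k gives [2/(k+1) if k even, 0 if k odd]. Integrating term-by-term (or equivalently evaluating the antiderivative F(x) = -3*x^4/4 + 8*x^3/3 - 7*x^2/2 + 6*x at the endpoints):
  F(1) − F(−1) = 53/12 − (-155/12) = 52/3.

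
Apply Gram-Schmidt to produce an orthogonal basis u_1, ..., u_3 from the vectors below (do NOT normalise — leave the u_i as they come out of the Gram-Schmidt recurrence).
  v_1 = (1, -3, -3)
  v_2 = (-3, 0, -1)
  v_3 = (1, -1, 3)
Orthogonal basis:
  u_1 = (1, -3, -3)
  u_2 = (-3, 0, -1)
  u_3 = (-51/95, -34/19, 153/95)

Apply the Gram-Schmidt recurrence
  u_1 = v_1
  u_i = v_i − Σ_{j<i} ((v_i · u_j) / (u_j · u_j)) · u_j.

Step by step this gives:
  u_1 = (1, -3, -3)
  u_2 = (-3, 0, -1)
  u_3 = (-51/95, -34/19, 153/95)

Orthogonality check:
  u_2 · u_1 = 0 (should be 0)
  u_3 · u_1 = 0 (should be 0)
  u_3 · u_2 = 0 (should be 0)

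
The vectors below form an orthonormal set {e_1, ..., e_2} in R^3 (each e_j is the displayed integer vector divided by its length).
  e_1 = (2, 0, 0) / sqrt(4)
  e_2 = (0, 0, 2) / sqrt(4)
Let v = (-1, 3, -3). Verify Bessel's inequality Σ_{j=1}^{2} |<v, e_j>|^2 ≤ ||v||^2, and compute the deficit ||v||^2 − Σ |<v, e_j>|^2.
Σ |<v, e_j>|^2 = 10; ||v||^2 = 19; deficit = 9

Write each e_j = u_j / sqrt(<u_j, u_j>) where u_j is the displayed integer vector. Then <v, e_j> = <v, u_j> / sqrt(<u_j, u_j>), so |<v, e_j>|^2 = <v, u_j>^2 / <u_j, u_j>.
Coefficients: <v, e_1> = -2/sqrt(4), <v, e_2> = -6/sqrt(4).
Square and sum: Σ |<v, e_j>|^2 = 10.
Compute ||v||^2 = v·v = 19.
Deficit = 19 − 10 = 9 ≥ 0, confirming Bessel's inequality. (The deficit equals ||v − Σ <v,e_j> e_j||^2, the squared distance from v to span{e_j}.)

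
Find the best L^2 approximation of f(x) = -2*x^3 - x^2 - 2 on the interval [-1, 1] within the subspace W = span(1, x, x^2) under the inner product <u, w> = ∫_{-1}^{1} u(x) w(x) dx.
g(x) = -x^2 - 6*x/5 - 2

The best approximation g ∈ W is the orthogonal projection of f onto W. Writing g = a_0 + a_1 x + a_2 x^2, the coefficients solve the normal equations G · a = b where
  G_{ij} = <φ_i, φ_j> and b_i = <f, φ_i>, with φ_0 = 1, φ_1 = x, φ_2 = x^2.
G =
  [2, 0, 2/3]
  [0, 2/3, 0]
  [2/3, 0, 2/5],
b = (-14/3, -4/5, -26/15).
Solving gives a_0 = -2, a_1 = -6/5, a_2 = -1, so
  g(x) = -x^2 - 6*x/5 - 2.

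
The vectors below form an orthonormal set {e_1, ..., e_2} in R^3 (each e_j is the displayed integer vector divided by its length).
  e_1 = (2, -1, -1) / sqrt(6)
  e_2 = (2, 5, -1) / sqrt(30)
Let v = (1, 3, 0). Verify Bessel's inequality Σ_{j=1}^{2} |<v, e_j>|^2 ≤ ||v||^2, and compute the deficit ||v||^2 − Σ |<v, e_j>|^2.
Σ |<v, e_j>|^2 = 49/5; ||v||^2 = 10; deficit = 1/5

Write each e_j = u_j / sqrt(<u_j, u_j>) where u_j is the displayed integer vector. Then <v, e_j> = <v, u_j> / sqrt(<u_j, u_j>), so |<v, e_j>|^2 = <v, u_j>^2 / <u_j, u_j>.
Coefficients: <v, e_1> = -1/sqrt(6), <v, e_2> = 17/sqrt(30).
Square and sum: Σ |<v, e_j>|^2 = 49/5.
Compute ||v||^2 = v·v = 10.
Deficit = 10 − 49/5 = 1/5 ≥ 0, confirming Bessel's inequality. (The deficit equals ||v − Σ <v,e_j> e_j||^2, the squared distance from v to span{e_j}.)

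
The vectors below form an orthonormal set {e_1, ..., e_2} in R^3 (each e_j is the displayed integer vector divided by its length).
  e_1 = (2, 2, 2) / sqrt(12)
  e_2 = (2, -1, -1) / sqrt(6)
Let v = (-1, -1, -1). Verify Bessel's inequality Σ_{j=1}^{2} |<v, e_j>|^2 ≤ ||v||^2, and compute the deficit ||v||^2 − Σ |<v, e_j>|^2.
Σ |<v, e_j>|^2 = 3; ||v||^2 = 3; deficit = 0

Write each e_j = u_j / sqrt(<u_j, u_j>) where u_j is the displayed integer vector. Then <v, e_j> = <v, u_j> / sqrt(<u_j, u_j>), so |<v, e_j>|^2 = <v, u_j>^2 / <u_j, u_j>.
Coefficients: <v, e_1> = -6/sqrt(12), <v, e_2> = 0/sqrt(6).
Square and sum: Σ |<v, e_j>|^2 = 3.
Compute ||v||^2 = v·v = 3.
Deficit = 3 − 3 = 0 ≥ 0, confirming Bessel's inequality. (The deficit equals ||v − Σ <v,e_j> e_j||^2, the squared distance from v to span{e_j}.)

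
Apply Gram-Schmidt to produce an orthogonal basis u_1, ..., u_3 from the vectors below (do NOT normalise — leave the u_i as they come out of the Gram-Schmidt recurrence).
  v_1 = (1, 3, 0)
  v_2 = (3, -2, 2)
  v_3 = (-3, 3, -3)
Orthogonal basis:
  u_1 = (1, 3, 0)
  u_2 = (33/10, -11/10, 2)
  u_3 = (54/161, -18/161, -99/161)

Apply the Gram-Schmidt recurrence
  u_1 = v_1
  u_i = v_i − Σ_{j<i} ((v_i · u_j) / (u_j · u_j)) · u_j.

Step by step this gives:
  u_1 = (1, 3, 0)
  u_2 = (33/10, -11/10, 2)
  u_3 = (54/161, -18/161, -99/161)

Orthogonality check:
  u_2 · u_1 = 0 (should be 0)
  u_3 · u_1 = 0 (should be 0)
  u_3 · u_2 = 0 (should be 0)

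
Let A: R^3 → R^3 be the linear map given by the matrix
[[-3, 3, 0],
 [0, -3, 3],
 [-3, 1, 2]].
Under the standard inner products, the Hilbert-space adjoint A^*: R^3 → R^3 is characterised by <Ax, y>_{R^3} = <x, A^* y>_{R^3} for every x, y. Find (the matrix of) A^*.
A^* = A^T =
[[-3, 0, -3],
 [3, -3, 1],
 [0, 3, 2]]

For real matrices with standard dot products, the defining identity <Ax, y> = <x, A^* y> gives (Ax)^T y = x^T (A^*) y, i.e. x^T A^T y = x^T (A^*) y. Since this holds for all x, y, we must have A^* = A^T. Therefore
A^* =
[[-3, 0, -3],
 [3, -3, 1],
 [0, 3, 2]].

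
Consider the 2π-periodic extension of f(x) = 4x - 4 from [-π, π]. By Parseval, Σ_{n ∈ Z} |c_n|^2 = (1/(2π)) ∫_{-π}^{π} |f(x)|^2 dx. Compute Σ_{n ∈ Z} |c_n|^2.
Σ |c_n|^2 = 16π^2/3 + 16

Expand and integrate term by term over [-π, π]:
  ∫ (4x)^2 dx = 16·(2π^3/3); ∫ 2·4·(-4)·x dx = 0 (odd integrand); ∫ (-4)^2 dx = 16·2π.
So (1/(2π)) ∫_{-π}^{π} (4x - 4)^2 dx = 16π^2/3 + 16 = 16π^2/3 + 16.
Parseval ⇒ Σ |c_n|^2 = 16π^2/3 + 16.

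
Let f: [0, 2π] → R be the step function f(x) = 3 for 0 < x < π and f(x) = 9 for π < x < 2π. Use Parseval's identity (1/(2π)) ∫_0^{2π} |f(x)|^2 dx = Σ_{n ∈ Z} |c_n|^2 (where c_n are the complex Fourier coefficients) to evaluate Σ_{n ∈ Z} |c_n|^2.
Σ |c_n|^2 = 45

Parseval equates the L^2 energy of f (normalised by 1/(2π)) with the ℓ^2 sum of its Fourier coefficients: (1/(2π)) ∫_0^{2π} |f|^2 = Σ |c_n|^2.
Compute the left side: (1/(2π)) [∫_0^π 3^2 dx + ∫_π^{2π} 9^2 dx] = (1/(2π)) · (9π + 81π) = (9 + 81)/2 = 45.
So Σ_{n ∈ Z} |c_n|^2 = 45.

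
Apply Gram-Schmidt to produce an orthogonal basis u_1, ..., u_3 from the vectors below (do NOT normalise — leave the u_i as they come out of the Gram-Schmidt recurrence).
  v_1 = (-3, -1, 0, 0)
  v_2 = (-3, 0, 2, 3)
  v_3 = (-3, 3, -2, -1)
Orthogonal basis:
  u_1 = (-3, -1, 0, 0)
  u_2 = (-3/10, 9/10, 2, 3)
  u_3 = (-177/139, 531/139, -210/139, -37/139)

Apply the Gram-Schmidt recurrence
  u_1 = v_1
  u_i = v_i − Σ_{j<i} ((v_i · u_j) / (u_j · u_j)) · u_j.

Step by step this gives:
  u_1 = (-3, -1, 0, 0)
  u_2 = (-3/10, 9/10, 2, 3)
  u_3 = (-177/139, 531/139, -210/139, -37/139)

Orthogonality check:
  u_2 · u_1 = 0 (should be 0)
  u_3 · u_1 = 0 (should be 0)
  u_3 · u_2 = 0 (should be 0)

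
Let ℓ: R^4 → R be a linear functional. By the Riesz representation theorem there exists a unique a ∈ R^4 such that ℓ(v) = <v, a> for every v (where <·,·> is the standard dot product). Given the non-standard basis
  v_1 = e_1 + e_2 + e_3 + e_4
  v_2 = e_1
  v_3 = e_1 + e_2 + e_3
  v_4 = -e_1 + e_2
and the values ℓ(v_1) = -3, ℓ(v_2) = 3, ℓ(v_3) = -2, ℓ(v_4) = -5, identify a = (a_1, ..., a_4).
a = (3, -2, -3, -1)

Write a = (a_1, ..., a_4) in the standard basis. For each basis vector v_i, ℓ(v_i) = <v_i, a> is a linear equation in the a_j's. Collect the n equations into a matrix system V a = ℓ, where row i of V is v_i (expressed in the standard basis). Since V is invertible (lower-triangular with 1s on the diagonal, up to permutation), solve by back-substitution:
  V =
[[1, 1, 1, 1],
 [1, 0, 0, 0],
 [1, 1, 1, 0],
 [-1, 1, 0, 0]]
  V a = (-3, 3, -2, -5)
Solving gives a = (3, -2, -3, -1).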